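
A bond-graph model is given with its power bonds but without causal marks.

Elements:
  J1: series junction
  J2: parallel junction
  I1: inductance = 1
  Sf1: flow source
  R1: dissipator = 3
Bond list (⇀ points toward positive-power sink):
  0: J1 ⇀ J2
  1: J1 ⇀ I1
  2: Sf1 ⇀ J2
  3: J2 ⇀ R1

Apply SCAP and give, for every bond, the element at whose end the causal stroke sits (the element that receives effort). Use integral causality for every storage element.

#2 →Sf1  (Sf1 fixes flow; stroke at Sf1)
#1 →I1  (I1: I, integral causality)
#0 →J1  (J1 flow already set via bond 1)
#3 →J2  (J2: last free bond brings effort in)

bond 0 →J1
bond 1 →I1
bond 2 →Sf1
bond 3 →J2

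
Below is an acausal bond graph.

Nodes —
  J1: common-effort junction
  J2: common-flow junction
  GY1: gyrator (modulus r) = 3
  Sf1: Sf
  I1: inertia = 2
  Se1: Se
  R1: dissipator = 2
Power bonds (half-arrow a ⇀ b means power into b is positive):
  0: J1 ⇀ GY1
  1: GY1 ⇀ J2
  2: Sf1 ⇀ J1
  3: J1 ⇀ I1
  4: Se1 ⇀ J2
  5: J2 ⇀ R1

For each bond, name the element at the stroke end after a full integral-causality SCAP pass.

#2 stroke→Sf1  (Sf1 fixes flow; stroke at Sf1)
#4 stroke→J2  (Se1 (Se) sets effort on bond)
#3 stroke→I1  (I1: I, integral causality)
#0 stroke→J1  (closing 0-jn rule on J1)
#1 stroke→J2  (GY1: gyrator matches bond 0)
#5 stroke→R1  (closing 1-jn rule on J2)

#0 stroke at J1
#1 stroke at J2
#2 stroke at Sf1
#3 stroke at I1
#4 stroke at J2
#5 stroke at R1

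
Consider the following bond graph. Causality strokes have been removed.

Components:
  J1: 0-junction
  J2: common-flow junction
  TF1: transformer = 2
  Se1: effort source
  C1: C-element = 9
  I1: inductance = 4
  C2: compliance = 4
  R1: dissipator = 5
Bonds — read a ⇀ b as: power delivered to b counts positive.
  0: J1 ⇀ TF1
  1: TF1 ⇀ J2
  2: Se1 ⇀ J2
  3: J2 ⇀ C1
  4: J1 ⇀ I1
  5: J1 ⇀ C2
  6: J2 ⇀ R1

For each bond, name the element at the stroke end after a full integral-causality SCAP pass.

#0 stroke at TF1
#1 stroke at J2
#2 stroke at J2
#3 stroke at J2
#4 stroke at I1
#5 stroke at J1
#6 stroke at R1

b2 stroke at J2  (source Se1 imposes e)
b3 stroke at J2  (C1: C, integral causality)
b4 stroke at I1  (I1 integral (f out))
b5 stroke at J1  (C2 integral (e out))
b0 stroke at TF1  (J1 effort already set via bond 5)
b1 stroke at J2  (through TF1, causality passes straight; one stroke at TF1)
b6 stroke at R1  (closing 1-jn rule on J2)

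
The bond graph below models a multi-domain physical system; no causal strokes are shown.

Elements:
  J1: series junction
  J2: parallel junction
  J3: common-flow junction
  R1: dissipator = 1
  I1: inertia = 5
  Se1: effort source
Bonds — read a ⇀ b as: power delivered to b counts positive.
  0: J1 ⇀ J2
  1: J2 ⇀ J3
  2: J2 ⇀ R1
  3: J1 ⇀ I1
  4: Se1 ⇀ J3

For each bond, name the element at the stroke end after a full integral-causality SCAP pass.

bond 0 →J1
bond 1 →J2
bond 2 →R1
bond 3 →I1
bond 4 →J3

#4 |J3  (Se1 fixes effort; stroke away)
#1 |J2  (closing 1-jn rule on J3)
#0 |J1  (J2 effort already set via bond 1)
#2 |R1  (common-e at J2 fixed by 1)
#3 |I1  (J1 needs exactly one f-in)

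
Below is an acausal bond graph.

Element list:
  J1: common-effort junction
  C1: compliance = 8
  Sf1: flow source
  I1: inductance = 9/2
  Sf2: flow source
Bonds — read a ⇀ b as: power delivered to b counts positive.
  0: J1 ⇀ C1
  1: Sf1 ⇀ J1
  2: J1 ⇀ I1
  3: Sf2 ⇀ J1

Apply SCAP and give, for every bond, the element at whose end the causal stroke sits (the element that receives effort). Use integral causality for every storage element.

#1 stroke→Sf1  (Sf1: flow source, stroke at near end)
#3 stroke→Sf2  (Sf2 fixes flow; stroke at Sf2)
#0 stroke→J1  (C1 outputs effort q/C1)
#2 stroke→I1  (J1: bond 0 brought effort, rest push out)

β0 stroke→J1
β1 stroke→Sf1
β2 stroke→I1
β3 stroke→Sf2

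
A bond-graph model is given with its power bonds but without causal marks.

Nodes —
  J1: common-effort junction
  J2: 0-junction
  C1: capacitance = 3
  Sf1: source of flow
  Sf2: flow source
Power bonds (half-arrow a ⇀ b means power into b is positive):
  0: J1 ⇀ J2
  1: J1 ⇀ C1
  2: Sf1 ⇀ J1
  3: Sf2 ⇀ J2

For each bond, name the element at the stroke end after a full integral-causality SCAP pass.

b0 stroke→J2
b1 stroke→J1
b2 stroke→Sf1
b3 stroke→Sf2

β2 stroke at Sf1  (Sf1: flow source, stroke at near end)
β3 stroke at Sf2  (source Sf2 imposes f)
β0 stroke at J2  (only one effort-in slot at J2)
β1 stroke at J1  (only one effort-in slot at J1)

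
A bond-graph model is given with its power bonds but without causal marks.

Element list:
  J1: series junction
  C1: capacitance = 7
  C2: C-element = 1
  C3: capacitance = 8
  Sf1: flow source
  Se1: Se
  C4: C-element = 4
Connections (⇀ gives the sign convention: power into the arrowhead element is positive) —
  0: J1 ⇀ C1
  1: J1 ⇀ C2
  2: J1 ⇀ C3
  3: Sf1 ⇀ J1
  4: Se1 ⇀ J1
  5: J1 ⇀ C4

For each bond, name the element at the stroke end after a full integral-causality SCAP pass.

β0 →J1
β1 →J1
β2 →J1
β3 →Sf1
β4 →J1
β5 →J1

b3 →Sf1  (source Sf1 imposes f)
b4 →J1  (source Se1 imposes e)
b0 →J1  (1-jn J1 has f-setter on 3)
b1 →J1  (J1: bond 3 brought flow, rest push out)
b2 →J1  (J1 flow already set via bond 3)
b5 →J1  (J1: bond 3 brought flow, rest push out)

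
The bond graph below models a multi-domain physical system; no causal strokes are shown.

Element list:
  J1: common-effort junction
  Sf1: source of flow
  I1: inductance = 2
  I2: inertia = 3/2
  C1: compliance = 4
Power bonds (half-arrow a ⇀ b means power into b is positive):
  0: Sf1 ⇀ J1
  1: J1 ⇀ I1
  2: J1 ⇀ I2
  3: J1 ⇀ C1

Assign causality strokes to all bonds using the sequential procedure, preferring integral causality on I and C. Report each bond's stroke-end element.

#0 stroke at Sf1  (Sf1: flow source, stroke at near end)
#1 stroke at I1  (I1 integral (f out))
#2 stroke at I2  (I2 integral (f out))
#3 stroke at J1  (only one effort-in slot at J1)

β0 →Sf1
β1 →I1
β2 →I2
β3 →J1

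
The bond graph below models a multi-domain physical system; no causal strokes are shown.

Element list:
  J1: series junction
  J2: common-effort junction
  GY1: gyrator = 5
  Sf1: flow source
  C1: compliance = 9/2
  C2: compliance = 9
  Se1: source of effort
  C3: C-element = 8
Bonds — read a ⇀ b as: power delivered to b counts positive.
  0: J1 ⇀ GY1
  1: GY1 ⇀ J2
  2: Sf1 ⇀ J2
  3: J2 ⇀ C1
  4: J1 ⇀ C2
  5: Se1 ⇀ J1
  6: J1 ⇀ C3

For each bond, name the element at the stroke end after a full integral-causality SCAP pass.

b2 stroke at Sf1  (Sf1 fixes flow; stroke at Sf1)
b5 stroke at J1  (Se1 (Se) sets effort on bond)
b3 stroke at J2  (prefer integral on C1)
b1 stroke at GY1  (J2 effort already set via bond 3)
b0 stroke at GY1  (GY1 both-in/both-out from 1)
b4 stroke at J1  (common-f at J1 fixed by 0)
b6 stroke at J1  (J1: bond 0 brought flow, rest push out)

#0 →GY1
#1 →GY1
#2 →Sf1
#3 →J2
#4 →J1
#5 →J1
#6 →J1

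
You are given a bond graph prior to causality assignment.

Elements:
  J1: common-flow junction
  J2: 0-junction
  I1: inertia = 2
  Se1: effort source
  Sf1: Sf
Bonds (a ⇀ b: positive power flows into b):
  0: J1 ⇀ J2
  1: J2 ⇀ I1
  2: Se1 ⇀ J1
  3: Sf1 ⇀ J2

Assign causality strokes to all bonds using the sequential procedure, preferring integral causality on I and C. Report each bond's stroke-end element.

#2 stroke at J1  (Se1 (Se) sets effort on bond)
#3 stroke at Sf1  (Sf1 (Sf) sets flow on bond)
#0 stroke at J2  (only one flow-in slot at J1)
#1 stroke at I1  (J2 effort already set via bond 0)

#0 stroke→J2
#1 stroke→I1
#2 stroke→J1
#3 stroke→Sf1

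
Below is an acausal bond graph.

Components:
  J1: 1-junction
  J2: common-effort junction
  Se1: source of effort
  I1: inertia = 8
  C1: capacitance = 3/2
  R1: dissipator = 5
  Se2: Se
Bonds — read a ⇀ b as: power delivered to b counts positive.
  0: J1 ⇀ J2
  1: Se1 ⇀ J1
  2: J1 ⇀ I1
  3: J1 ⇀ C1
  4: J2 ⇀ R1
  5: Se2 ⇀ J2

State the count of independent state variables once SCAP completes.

2  (C1, I1 all integral)

β1 stroke→J1  (Se1: effort source, stroke at far end)
β5 stroke→J2  (Se2 (Se) sets effort on bond)
β0 stroke→J1  (0-jn J2 has e-setter on 5)
β4 stroke→R1  (J2 effort already set via bond 5)
β2 stroke→I1  (I1 outputs flow p/I1)
β3 stroke→J1  (1-jn J1 has f-setter on 2)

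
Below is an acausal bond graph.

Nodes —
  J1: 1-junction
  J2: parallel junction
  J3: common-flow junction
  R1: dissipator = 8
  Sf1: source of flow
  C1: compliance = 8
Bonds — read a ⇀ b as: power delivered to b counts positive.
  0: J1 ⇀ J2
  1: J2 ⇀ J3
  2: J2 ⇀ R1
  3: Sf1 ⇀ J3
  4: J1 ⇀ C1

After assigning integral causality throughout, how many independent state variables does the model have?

#3 stroke at Sf1  (Sf1: flow source, stroke at near end)
#1 stroke at J3  (common-f at J3 fixed by 3)
#4 stroke at J1  (C1 outputs effort q/C1)
#0 stroke at J2  (closing 1-jn rule on J1)
#2 stroke at R1  (J2: bond 0 brought effort, rest push out)

1  (C1 all integral)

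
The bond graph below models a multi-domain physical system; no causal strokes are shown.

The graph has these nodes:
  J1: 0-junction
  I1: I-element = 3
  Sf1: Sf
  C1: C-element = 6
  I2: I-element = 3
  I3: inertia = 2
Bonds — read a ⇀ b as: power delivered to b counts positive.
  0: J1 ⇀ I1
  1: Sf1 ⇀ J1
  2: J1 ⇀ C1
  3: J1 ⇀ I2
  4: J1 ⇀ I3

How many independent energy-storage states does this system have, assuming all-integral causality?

4  (C1, I1, I2, I3 all integral)

β1 |Sf1  (Sf1 (Sf) sets flow on bond)
β0 |I1  (I1 integral (f out))
β2 |J1  (C1 outputs effort q/C1)
β3 |I2  (J1: bond 2 brought effort, rest push out)
β4 |I3  (J1 effort already set via bond 2)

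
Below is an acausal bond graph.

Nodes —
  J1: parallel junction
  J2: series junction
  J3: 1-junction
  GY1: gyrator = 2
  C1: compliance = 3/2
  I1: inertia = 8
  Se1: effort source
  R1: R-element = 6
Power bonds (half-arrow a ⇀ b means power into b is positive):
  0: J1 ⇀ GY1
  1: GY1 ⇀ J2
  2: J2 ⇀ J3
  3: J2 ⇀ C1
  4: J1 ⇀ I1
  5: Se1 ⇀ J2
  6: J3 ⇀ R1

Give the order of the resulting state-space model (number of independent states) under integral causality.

2  (C1, I1 all integral)

b5 stroke at J2  (Se1 fixes effort; stroke away)
b3 stroke at J2  (C1 integral (e out))
b4 stroke at I1  (I1: I, integral causality)
b0 stroke at J1  (J1: last free bond brings effort in)
b1 stroke at J2  (GY1 both-in/both-out from 0)
b2 stroke at J3  (closing 1-jn rule on J2)
b6 stroke at R1  (J3: last free bond brings flow in)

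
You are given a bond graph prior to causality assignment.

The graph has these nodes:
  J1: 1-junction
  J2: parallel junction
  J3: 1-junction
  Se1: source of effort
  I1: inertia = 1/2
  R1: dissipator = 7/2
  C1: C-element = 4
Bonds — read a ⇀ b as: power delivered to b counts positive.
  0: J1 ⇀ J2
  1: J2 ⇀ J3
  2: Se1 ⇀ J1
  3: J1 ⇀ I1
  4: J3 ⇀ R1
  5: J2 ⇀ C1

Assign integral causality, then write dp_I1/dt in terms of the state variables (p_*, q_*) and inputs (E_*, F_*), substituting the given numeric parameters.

dp_I1/dt = E_Se1 - q_C1/4

b2 stroke at J1  (Se1 fixes effort; stroke away)
b3 stroke at I1  (I1 integral (f out))
b0 stroke at J1  (J1 flow already set via bond 3)
b5 stroke at J2  (prefer integral on C1)
b1 stroke at J3  (0-jn J2 has e-setter on 5)
b4 stroke at R1  (J3 needs exactly one f-in)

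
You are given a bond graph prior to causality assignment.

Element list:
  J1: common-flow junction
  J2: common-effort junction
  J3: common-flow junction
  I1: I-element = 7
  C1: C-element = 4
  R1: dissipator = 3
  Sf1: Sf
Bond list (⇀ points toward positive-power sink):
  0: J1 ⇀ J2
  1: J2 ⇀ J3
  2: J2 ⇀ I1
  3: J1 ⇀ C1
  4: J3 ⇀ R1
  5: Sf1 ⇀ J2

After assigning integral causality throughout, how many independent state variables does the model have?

b5 |Sf1  (Sf1: flow source, stroke at near end)
b2 |I1  (I1: I, integral causality)
b3 |J1  (C1 outputs effort q/C1)
b0 |J2  (J1 needs exactly one f-in)
b1 |J3  (0-jn J2 has e-setter on 0)
b4 |R1  (closing 1-jn rule on J3)

2  (C1, I1 all integral)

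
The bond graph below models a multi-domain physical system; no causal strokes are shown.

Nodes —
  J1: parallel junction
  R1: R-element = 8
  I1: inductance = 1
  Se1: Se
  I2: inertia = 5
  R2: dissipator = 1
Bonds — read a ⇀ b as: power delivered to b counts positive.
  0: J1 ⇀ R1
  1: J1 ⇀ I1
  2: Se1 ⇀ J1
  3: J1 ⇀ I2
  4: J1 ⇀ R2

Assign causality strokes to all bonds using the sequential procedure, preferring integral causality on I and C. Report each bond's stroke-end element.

β2 |J1  (Se1 (Se) sets effort on bond)
β0 |R1  (J1: bond 2 brought effort, rest push out)
β1 |I1  (0-jn J1 has e-setter on 2)
β3 |I2  (0-jn J1 has e-setter on 2)
β4 |R2  (common-e at J1 fixed by 2)

bond 0 stroke→R1
bond 1 stroke→I1
bond 2 stroke→J1
bond 3 stroke→I2
bond 4 stroke→R2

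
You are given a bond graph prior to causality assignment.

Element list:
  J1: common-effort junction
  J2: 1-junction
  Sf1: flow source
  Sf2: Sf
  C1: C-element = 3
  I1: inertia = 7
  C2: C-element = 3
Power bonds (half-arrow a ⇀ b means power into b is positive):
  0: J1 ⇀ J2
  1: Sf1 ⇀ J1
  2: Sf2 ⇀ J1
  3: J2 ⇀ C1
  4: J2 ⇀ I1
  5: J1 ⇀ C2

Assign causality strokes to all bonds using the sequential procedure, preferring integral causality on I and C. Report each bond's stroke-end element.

β1 stroke→Sf1  (Sf1 fixes flow; stroke at Sf1)
β2 stroke→Sf2  (Sf2 fixes flow; stroke at Sf2)
β3 stroke→J2  (prefer integral on C1)
β4 stroke→I1  (I1 integral (f out))
β0 stroke→J2  (J2: bond 4 brought flow, rest push out)
β5 stroke→J1  (J1: last free bond brings effort in)

#0 stroke→J2
#1 stroke→Sf1
#2 stroke→Sf2
#3 stroke→J2
#4 stroke→I1
#5 stroke→J1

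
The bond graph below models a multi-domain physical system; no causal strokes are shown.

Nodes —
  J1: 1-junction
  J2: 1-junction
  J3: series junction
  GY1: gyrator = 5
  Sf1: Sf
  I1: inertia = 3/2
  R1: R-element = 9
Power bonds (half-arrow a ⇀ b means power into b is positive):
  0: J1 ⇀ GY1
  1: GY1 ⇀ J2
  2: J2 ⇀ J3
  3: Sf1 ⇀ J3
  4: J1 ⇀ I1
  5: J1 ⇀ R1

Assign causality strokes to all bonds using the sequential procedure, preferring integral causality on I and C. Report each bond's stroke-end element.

β0 stroke at J1
β1 stroke at J2
β2 stroke at J3
β3 stroke at Sf1
β4 stroke at I1
β5 stroke at J1

#3 |Sf1  (Sf1 fixes flow; stroke at Sf1)
#2 |J3  (J3 flow already set via bond 3)
#1 |J2  (J2 flow already set via bond 2)
#0 |J1  (GY GY1: same side as bond 1)
#4 |I1  (prefer integral on I1)
#5 |J1  (J1 flow already set via bond 4)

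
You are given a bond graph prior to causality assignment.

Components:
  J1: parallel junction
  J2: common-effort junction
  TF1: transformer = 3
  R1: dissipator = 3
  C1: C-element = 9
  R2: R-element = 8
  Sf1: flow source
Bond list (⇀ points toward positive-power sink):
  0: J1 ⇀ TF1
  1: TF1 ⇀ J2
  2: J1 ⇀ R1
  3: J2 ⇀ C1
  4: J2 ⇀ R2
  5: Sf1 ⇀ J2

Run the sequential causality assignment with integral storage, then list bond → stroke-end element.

bond 0 stroke at J1
bond 1 stroke at TF1
bond 2 stroke at R1
bond 3 stroke at J2
bond 4 stroke at R2
bond 5 stroke at Sf1

b5 |Sf1  (Sf1 (Sf) sets flow on bond)
b3 |J2  (C1 outputs effort q/C1)
b1 |TF1  (0-jn J2 has e-setter on 3)
b4 |R2  (J2: bond 3 brought effort, rest push out)
b0 |J1  (through TF1, causality passes straight; one stroke at TF1)
b2 |R1  (0-jn J1 has e-setter on 0)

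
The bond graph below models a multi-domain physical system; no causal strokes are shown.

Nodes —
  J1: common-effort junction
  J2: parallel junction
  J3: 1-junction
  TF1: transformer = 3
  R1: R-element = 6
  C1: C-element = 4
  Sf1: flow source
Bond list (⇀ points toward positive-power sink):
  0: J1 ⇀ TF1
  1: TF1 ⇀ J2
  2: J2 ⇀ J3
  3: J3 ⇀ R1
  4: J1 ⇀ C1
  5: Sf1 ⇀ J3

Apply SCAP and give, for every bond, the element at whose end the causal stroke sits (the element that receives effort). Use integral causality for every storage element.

bond 5 stroke at Sf1  (source Sf1 imposes f)
bond 2 stroke at J3  (J3 flow already set via bond 5)
bond 3 stroke at J3  (J3: bond 5 brought flow, rest push out)
bond 1 stroke at J2  (closing 0-jn rule on J2)
bond 0 stroke at TF1  (TF TF1: opposite of bond 1)
bond 4 stroke at J1  (J1 needs exactly one e-in)

β0 →TF1
β1 →J2
β2 →J3
β3 →J3
β4 →J1
β5 →Sf1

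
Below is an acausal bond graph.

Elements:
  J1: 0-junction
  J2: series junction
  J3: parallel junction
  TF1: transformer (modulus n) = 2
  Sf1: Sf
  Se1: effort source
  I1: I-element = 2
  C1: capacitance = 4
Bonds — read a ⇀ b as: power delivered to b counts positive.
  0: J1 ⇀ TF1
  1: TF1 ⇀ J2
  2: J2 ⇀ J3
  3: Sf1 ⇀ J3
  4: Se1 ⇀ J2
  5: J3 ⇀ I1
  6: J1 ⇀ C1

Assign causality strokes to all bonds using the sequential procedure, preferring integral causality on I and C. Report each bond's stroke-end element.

bond 3 stroke→Sf1  (Sf1 fixes flow; stroke at Sf1)
bond 4 stroke→J2  (source Se1 imposes e)
bond 5 stroke→I1  (I1 integral (f out))
bond 2 stroke→J3  (closing 0-jn rule on J3)
bond 1 stroke→J2  (common-f at J2 fixed by 2)
bond 0 stroke→TF1  (TF1: transformer flips bond 1)
bond 6 stroke→J1  (only one effort-in slot at J1)

β0 stroke at TF1
β1 stroke at J2
β2 stroke at J3
β3 stroke at Sf1
β4 stroke at J2
β5 stroke at I1
β6 stroke at J1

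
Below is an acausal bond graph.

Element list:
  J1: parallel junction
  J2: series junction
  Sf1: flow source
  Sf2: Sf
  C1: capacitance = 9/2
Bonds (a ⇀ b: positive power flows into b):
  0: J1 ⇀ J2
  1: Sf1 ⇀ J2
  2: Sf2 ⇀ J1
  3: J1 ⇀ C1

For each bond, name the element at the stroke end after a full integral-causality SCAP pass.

bond 0 |J2
bond 1 |Sf1
bond 2 |Sf2
bond 3 |J1

#1 →Sf1  (Sf1: flow source, stroke at near end)
#2 →Sf2  (source Sf2 imposes f)
#0 →J2  (J2: bond 1 brought flow, rest push out)
#3 →J1  (only one effort-in slot at J1)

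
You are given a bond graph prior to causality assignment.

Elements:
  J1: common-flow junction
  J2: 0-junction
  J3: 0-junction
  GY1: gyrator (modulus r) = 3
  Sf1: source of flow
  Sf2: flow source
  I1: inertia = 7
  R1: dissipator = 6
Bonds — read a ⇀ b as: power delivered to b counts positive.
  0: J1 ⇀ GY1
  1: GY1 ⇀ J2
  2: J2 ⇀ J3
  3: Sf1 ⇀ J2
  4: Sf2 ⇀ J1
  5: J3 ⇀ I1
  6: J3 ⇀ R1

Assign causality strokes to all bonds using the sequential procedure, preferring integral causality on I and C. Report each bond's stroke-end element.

b0 →J1
b1 →J2
b2 →J3
b3 →Sf1
b4 →Sf2
b5 →I1
b6 →R1

#3 →Sf1  (Sf1 (Sf) sets flow on bond)
#4 →Sf2  (Sf2 fixes flow; stroke at Sf2)
#0 →J1  (J1 flow already set via bond 4)
#1 →J2  (through GY1, causality inverts; strokes same side of GY1)
#2 →J3  (J2 effort already set via bond 1)
#5 →I1  (J3 effort already set via bond 2)
#6 →R1  (J3: bond 2 brought effort, rest push out)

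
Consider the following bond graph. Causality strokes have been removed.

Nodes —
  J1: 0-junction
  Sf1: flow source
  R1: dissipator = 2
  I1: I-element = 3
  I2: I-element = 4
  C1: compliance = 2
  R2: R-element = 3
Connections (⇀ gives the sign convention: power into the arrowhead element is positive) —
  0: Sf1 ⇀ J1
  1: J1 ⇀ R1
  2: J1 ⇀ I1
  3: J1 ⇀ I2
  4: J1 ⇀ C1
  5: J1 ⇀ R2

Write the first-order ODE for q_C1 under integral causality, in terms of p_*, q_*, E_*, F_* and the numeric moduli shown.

dq_C1/dt = F_Sf1 - p_I1/3 - p_I2/4 - 5*q_C1/12

bond 0 stroke→Sf1  (Sf1: flow source, stroke at near end)
bond 2 stroke→I1  (prefer integral on I1)
bond 3 stroke→I2  (I2 outputs flow p/I2)
bond 4 stroke→J1  (C1 outputs effort q/C1)
bond 1 stroke→R1  (J1 effort already set via bond 4)
bond 5 stroke→R2  (common-e at J1 fixed by 4)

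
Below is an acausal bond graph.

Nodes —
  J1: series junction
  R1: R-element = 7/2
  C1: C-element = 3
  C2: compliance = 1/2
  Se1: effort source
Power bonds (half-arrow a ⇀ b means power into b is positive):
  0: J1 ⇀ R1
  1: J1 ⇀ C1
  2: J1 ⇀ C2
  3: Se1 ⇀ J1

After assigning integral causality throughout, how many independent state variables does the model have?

bond 3 stroke at J1  (Se1: effort source, stroke at far end)
bond 1 stroke at J1  (prefer integral on C1)
bond 2 stroke at J1  (C2: C, integral causality)
bond 0 stroke at R1  (only one flow-in slot at J1)

2  (C1, C2 all integral)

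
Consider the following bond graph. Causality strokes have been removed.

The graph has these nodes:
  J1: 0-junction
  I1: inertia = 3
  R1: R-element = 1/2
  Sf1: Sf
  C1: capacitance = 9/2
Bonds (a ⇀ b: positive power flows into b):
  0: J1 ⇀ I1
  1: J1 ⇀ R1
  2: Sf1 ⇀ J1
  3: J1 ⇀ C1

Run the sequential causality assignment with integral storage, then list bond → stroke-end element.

β0 stroke→I1
β1 stroke→R1
β2 stroke→Sf1
β3 stroke→J1

#2 →Sf1  (Sf1 fixes flow; stroke at Sf1)
#0 →I1  (I1 outputs flow p/I1)
#3 →J1  (C1 outputs effort q/C1)
#1 →R1  (J1: bond 3 brought effort, rest push out)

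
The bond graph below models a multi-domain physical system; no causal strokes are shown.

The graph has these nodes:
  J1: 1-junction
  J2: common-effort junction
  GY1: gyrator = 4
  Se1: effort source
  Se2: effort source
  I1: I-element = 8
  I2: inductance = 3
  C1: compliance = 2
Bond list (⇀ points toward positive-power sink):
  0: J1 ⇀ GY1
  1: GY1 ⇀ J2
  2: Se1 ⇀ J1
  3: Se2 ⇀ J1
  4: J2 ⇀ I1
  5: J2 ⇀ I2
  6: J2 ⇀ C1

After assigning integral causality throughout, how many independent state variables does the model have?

3  (C1, I1, I2 all integral)

bond 2 stroke→J1  (source Se1 imposes e)
bond 3 stroke→J1  (Se2 (Se) sets effort on bond)
bond 0 stroke→GY1  (closing 1-jn rule on J1)
bond 1 stroke→GY1  (GY1: gyrator matches bond 0)
bond 4 stroke→I1  (prefer integral on I1)
bond 5 stroke→I2  (I2 outputs flow p/I2)
bond 6 stroke→J2  (only one effort-in slot at J2)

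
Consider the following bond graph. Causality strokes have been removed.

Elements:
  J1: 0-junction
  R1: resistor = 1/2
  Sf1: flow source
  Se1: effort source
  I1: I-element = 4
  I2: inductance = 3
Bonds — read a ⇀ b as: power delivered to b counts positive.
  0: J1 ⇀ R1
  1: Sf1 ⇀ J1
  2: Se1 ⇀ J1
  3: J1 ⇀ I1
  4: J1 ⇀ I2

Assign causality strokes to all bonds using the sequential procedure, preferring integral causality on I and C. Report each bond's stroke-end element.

#1 |Sf1  (source Sf1 imposes f)
#2 |J1  (Se1: effort source, stroke at far end)
#0 |R1  (0-jn J1 has e-setter on 2)
#3 |I1  (0-jn J1 has e-setter on 2)
#4 |I2  (J1 effort already set via bond 2)

β0 stroke at R1
β1 stroke at Sf1
β2 stroke at J1
β3 stroke at I1
β4 stroke at I2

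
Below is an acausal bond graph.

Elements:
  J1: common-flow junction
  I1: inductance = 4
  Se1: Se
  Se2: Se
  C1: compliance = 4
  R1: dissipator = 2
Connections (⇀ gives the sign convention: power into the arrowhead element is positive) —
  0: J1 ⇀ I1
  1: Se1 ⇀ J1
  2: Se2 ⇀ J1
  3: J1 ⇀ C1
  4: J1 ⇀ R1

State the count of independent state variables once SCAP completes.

#1 stroke→J1  (Se1 (Se) sets effort on bond)
#2 stroke→J1  (Se2 (Se) sets effort on bond)
#0 stroke→I1  (prefer integral on I1)
#3 stroke→J1  (1-jn J1 has f-setter on 0)
#4 stroke→J1  (common-f at J1 fixed by 0)

2  (C1, I1 all integral)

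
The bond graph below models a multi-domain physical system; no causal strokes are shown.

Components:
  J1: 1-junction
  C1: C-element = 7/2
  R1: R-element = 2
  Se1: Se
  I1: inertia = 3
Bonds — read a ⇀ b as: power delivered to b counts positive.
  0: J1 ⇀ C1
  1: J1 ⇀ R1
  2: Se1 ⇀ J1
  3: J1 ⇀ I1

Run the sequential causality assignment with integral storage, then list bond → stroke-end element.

#0 →J1
#1 →J1
#2 →J1
#3 →I1

b2 →J1  (source Se1 imposes e)
b0 →J1  (C1: C, integral causality)
b3 →I1  (I1: I, integral causality)
b1 →J1  (J1: bond 3 brought flow, rest push out)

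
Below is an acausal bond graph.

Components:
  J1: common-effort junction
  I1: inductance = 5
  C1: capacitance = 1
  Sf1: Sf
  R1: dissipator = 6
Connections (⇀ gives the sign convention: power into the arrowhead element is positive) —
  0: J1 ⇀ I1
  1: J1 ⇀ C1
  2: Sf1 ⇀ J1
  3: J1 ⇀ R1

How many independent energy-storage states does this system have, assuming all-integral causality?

b2 →Sf1  (Sf1 fixes flow; stroke at Sf1)
b0 →I1  (I1 integral (f out))
b1 →J1  (C1 outputs effort q/C1)
b3 →R1  (J1: bond 1 brought effort, rest push out)

2  (C1, I1 all integral)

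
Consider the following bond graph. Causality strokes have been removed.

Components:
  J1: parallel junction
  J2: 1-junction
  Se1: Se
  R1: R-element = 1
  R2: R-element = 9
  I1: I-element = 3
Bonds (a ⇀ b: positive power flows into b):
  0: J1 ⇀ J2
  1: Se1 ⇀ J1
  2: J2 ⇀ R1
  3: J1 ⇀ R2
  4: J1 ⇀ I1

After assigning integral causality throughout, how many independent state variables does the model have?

1  (I1 all integral)

β1 |J1  (Se1 fixes effort; stroke away)
β0 |J2  (J1 effort already set via bond 1)
β3 |R2  (common-e at J1 fixed by 1)
β4 |I1  (J1: bond 1 brought effort, rest push out)
β2 |R1  (J2 needs exactly one f-in)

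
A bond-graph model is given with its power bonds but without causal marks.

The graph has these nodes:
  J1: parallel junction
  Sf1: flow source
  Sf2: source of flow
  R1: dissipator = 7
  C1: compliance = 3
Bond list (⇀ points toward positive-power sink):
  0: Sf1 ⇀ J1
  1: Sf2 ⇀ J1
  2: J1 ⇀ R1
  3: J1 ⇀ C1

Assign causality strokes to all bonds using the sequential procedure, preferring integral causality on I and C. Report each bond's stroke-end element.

bond 0 stroke→Sf1  (Sf1 (Sf) sets flow on bond)
bond 1 stroke→Sf2  (Sf2 fixes flow; stroke at Sf2)
bond 3 stroke→J1  (C1 outputs effort q/C1)
bond 2 stroke→R1  (0-jn J1 has e-setter on 3)

b0 stroke at Sf1
b1 stroke at Sf2
b2 stroke at R1
b3 stroke at J1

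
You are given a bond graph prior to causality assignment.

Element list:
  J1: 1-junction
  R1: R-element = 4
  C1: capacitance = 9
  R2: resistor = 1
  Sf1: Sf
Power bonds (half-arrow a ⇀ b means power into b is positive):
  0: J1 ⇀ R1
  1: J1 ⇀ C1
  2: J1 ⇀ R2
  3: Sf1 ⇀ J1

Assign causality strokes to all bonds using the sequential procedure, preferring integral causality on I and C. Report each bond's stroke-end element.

#3 →Sf1  (Sf1: flow source, stroke at near end)
#0 →J1  (1-jn J1 has f-setter on 3)
#1 →J1  (common-f at J1 fixed by 3)
#2 →J1  (J1: bond 3 brought flow, rest push out)

b0 |J1
b1 |J1
b2 |J1
b3 |Sf1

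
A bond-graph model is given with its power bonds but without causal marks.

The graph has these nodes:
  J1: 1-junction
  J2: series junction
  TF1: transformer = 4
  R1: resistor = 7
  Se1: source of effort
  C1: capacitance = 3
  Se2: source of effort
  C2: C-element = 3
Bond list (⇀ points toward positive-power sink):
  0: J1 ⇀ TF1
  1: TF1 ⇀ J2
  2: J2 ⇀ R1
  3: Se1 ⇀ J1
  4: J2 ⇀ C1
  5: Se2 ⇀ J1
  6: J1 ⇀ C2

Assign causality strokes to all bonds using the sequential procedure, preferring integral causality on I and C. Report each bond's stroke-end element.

b3 stroke at J1  (source Se1 imposes e)
b5 stroke at J1  (Se2 (Se) sets effort on bond)
b4 stroke at J2  (C1 outputs effort q/C1)
b6 stroke at J1  (C2 integral (e out))
b0 stroke at TF1  (only one flow-in slot at J1)
b1 stroke at J2  (TF TF1: opposite of bond 0)
b2 stroke at R1  (closing 1-jn rule on J2)

β0 stroke at TF1
β1 stroke at J2
β2 stroke at R1
β3 stroke at J1
β4 stroke at J2
β5 stroke at J1
β6 stroke at J1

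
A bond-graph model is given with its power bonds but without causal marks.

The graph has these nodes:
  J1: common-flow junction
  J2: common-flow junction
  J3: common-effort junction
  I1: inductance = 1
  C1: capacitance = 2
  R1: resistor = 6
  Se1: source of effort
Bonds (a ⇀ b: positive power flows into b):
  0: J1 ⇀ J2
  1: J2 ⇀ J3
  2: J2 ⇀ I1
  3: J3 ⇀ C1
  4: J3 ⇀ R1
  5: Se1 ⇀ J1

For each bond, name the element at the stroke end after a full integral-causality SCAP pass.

b0 stroke at J2
b1 stroke at J2
b2 stroke at I1
b3 stroke at J3
b4 stroke at R1
b5 stroke at J1

b5 |J1  (Se1 (Se) sets effort on bond)
b0 |J2  (J1: last free bond brings flow in)
b2 |I1  (I1 integral (f out))
b1 |J2  (1-jn J2 has f-setter on 2)
b3 |J3  (C1 integral (e out))
b4 |R1  (common-e at J3 fixed by 3)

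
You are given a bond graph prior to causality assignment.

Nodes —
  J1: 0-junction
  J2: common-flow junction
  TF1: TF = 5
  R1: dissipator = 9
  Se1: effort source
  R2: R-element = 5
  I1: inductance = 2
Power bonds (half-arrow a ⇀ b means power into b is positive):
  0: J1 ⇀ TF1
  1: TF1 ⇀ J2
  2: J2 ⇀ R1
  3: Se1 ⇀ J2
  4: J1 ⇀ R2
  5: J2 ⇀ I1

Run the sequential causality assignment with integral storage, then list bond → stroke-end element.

#0 stroke at TF1
#1 stroke at J2
#2 stroke at J2
#3 stroke at J2
#4 stroke at J1
#5 stroke at I1

b3 →J2  (Se1: effort source, stroke at far end)
b5 →I1  (I1 integral (f out))
b1 →J2  (common-f at J2 fixed by 5)
b2 →J2  (J2 flow already set via bond 5)
b0 →TF1  (TF1 one-in-one-out from 1)
b4 →J1  (only one effort-in slot at J1)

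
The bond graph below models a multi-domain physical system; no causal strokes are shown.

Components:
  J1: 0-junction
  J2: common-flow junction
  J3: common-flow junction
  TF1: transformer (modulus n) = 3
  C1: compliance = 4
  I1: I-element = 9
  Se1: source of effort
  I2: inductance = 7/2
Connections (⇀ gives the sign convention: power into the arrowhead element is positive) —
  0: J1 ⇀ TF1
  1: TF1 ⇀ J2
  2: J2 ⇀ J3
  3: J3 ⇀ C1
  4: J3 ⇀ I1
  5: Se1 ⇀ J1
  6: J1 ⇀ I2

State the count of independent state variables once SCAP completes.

3  (C1, I1, I2 all integral)

β5 stroke at J1  (Se1: effort source, stroke at far end)
β0 stroke at TF1  (J1: bond 5 brought effort, rest push out)
β6 stroke at I2  (J1: bond 5 brought effort, rest push out)
β1 stroke at J2  (TF TF1: opposite of bond 0)
β2 stroke at J3  (J2: last free bond brings flow in)
β3 stroke at J3  (C1: C, integral causality)
β4 stroke at I1  (only one flow-in slot at J3)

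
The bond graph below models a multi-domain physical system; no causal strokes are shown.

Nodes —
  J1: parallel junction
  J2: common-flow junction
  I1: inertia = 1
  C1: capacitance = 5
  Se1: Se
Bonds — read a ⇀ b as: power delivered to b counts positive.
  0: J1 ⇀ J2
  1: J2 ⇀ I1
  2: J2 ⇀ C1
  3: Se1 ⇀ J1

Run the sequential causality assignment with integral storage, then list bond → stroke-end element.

b3 →J1  (Se1 (Se) sets effort on bond)
b0 →J2  (J1 effort already set via bond 3)
b1 →I1  (I1 outputs flow p/I1)
b2 →J2  (J2: bond 1 brought flow, rest push out)

bond 0 stroke at J2
bond 1 stroke at I1
bond 2 stroke at J2
bond 3 stroke at J1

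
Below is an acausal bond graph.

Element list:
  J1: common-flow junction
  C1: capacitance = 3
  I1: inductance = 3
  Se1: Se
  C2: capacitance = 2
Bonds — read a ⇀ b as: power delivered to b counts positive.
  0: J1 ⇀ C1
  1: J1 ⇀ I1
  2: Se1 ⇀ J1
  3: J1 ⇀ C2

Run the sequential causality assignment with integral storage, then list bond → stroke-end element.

β2 stroke→J1  (Se1: effort source, stroke at far end)
β0 stroke→J1  (prefer integral on C1)
β1 stroke→I1  (I1 integral (f out))
β3 stroke→J1  (common-f at J1 fixed by 1)

#0 stroke at J1
#1 stroke at I1
#2 stroke at J1
#3 stroke at J1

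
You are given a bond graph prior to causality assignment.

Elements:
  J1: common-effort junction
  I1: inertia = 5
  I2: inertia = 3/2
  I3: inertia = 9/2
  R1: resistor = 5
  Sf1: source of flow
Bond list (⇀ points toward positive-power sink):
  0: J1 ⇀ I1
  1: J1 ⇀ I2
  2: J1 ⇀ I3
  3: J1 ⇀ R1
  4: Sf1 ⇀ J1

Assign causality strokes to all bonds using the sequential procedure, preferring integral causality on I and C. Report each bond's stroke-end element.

β0 |I1
β1 |I2
β2 |I3
β3 |J1
β4 |Sf1

bond 4 stroke at Sf1  (Sf1 (Sf) sets flow on bond)
bond 0 stroke at I1  (I1: I, integral causality)
bond 1 stroke at I2  (I2: I, integral causality)
bond 2 stroke at I3  (prefer integral on I3)
bond 3 stroke at J1  (J1: last free bond brings effort in)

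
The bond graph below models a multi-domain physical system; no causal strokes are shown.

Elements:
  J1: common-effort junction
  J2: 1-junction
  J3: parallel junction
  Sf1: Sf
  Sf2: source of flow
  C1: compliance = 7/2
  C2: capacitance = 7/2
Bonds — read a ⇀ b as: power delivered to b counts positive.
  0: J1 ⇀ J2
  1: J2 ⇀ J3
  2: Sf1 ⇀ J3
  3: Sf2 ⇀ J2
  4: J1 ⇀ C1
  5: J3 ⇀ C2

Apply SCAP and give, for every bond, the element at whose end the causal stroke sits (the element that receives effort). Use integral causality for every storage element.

b0 |J2
b1 |J2
b2 |Sf1
b3 |Sf2
b4 |J1
b5 |J3

b2 stroke at Sf1  (source Sf1 imposes f)
b3 stroke at Sf2  (Sf2 (Sf) sets flow on bond)
b0 stroke at J2  (J2: bond 3 brought flow, rest push out)
b1 stroke at J2  (J2 flow already set via bond 3)
b5 stroke at J3  (only one effort-in slot at J3)
b4 stroke at J1  (only one effort-in slot at J1)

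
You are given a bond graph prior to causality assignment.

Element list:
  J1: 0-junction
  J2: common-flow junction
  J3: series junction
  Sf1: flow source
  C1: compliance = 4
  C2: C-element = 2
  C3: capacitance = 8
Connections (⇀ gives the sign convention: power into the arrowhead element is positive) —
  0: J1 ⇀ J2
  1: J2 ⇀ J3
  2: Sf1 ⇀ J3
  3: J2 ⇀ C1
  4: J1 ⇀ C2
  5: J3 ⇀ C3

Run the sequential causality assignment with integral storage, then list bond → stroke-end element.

bond 2 stroke at Sf1  (Sf1: flow source, stroke at near end)
bond 1 stroke at J3  (common-f at J3 fixed by 2)
bond 5 stroke at J3  (J3 flow already set via bond 2)
bond 0 stroke at J2  (J2: bond 1 brought flow, rest push out)
bond 3 stroke at J2  (common-f at J2 fixed by 1)
bond 4 stroke at J1  (J1 needs exactly one e-in)

#0 stroke→J2
#1 stroke→J3
#2 stroke→Sf1
#3 stroke→J2
#4 stroke→J1
#5 stroke→J3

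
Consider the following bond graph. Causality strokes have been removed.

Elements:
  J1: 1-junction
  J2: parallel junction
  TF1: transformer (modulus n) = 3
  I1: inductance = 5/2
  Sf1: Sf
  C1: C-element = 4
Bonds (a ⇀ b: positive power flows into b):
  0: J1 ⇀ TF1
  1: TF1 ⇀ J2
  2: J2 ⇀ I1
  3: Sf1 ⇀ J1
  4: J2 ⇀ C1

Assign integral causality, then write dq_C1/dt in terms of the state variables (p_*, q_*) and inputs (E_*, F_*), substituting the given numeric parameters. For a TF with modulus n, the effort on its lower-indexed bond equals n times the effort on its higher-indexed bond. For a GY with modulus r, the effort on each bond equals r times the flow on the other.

dq_C1/dt = 3*F_Sf1 - 2*p_I1/5

b3 stroke→Sf1  (Sf1 fixes flow; stroke at Sf1)
b0 stroke→J1  (1-jn J1 has f-setter on 3)
b1 stroke→TF1  (TF1: transformer flips bond 0)
b2 stroke→I1  (I1 integral (f out))
b4 stroke→J2  (J2: last free bond brings effort in)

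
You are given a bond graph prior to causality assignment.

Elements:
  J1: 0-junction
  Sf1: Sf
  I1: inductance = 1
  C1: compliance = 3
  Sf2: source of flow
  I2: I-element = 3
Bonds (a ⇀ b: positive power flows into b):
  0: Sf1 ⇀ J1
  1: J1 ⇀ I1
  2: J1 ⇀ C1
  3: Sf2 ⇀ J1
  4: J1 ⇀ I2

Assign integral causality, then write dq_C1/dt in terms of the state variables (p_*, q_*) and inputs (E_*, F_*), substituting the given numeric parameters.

dq_C1/dt = F_Sf1 + F_Sf2 - p_I1 - p_I2/3

β0 stroke at Sf1  (Sf1 (Sf) sets flow on bond)
β3 stroke at Sf2  (Sf2 (Sf) sets flow on bond)
β1 stroke at I1  (I1 outputs flow p/I1)
β2 stroke at J1  (C1: C, integral causality)
β4 stroke at I2  (common-e at J1 fixed by 2)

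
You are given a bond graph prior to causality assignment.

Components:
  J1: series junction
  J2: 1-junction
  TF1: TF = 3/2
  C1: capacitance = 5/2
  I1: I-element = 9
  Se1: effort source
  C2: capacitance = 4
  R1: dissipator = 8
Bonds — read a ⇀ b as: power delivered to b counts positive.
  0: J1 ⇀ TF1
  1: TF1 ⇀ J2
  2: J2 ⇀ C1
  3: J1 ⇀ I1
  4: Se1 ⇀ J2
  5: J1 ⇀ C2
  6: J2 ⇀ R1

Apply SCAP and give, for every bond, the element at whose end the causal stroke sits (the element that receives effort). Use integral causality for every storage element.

#4 stroke→J2  (Se1: effort source, stroke at far end)
#2 stroke→J2  (C1 integral (e out))
#3 stroke→I1  (I1 outputs flow p/I1)
#0 stroke→J1  (J1: bond 3 brought flow, rest push out)
#5 stroke→J1  (common-f at J1 fixed by 3)
#1 stroke→TF1  (TF1 one-in-one-out from 0)
#6 stroke→J2  (J2 flow already set via bond 1)

#0 stroke→J1
#1 stroke→TF1
#2 stroke→J2
#3 stroke→I1
#4 stroke→J2
#5 stroke→J1
#6 stroke→J2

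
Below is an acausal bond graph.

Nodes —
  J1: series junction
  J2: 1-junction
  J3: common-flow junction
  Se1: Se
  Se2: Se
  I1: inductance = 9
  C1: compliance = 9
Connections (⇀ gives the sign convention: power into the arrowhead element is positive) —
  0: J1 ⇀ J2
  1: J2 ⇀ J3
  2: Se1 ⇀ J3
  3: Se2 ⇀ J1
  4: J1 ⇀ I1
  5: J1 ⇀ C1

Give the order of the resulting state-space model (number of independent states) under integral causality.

2  (C1, I1 all integral)

bond 2 stroke at J3  (source Se1 imposes e)
bond 3 stroke at J1  (Se2 (Se) sets effort on bond)
bond 1 stroke at J2  (J3: last free bond brings flow in)
bond 0 stroke at J1  (J2: last free bond brings flow in)
bond 4 stroke at I1  (I1 outputs flow p/I1)
bond 5 stroke at J1  (1-jn J1 has f-setter on 4)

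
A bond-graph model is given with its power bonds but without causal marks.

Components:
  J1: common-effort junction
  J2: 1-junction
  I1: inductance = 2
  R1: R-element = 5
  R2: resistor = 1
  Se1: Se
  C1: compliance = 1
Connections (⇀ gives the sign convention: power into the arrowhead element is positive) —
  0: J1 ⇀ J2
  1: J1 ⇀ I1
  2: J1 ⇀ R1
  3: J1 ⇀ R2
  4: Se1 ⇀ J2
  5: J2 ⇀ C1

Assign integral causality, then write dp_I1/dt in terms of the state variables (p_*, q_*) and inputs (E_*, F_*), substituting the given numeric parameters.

dp_I1/dt = -E_Se1 + q_C1

b4 stroke at J2  (Se1 (Se) sets effort on bond)
b1 stroke at I1  (I1: I, integral causality)
b5 stroke at J2  (C1 integral (e out))
b0 stroke at J1  (only one flow-in slot at J2)
b2 stroke at R1  (J1 effort already set via bond 0)
b3 stroke at R2  (J1: bond 0 brought effort, rest push out)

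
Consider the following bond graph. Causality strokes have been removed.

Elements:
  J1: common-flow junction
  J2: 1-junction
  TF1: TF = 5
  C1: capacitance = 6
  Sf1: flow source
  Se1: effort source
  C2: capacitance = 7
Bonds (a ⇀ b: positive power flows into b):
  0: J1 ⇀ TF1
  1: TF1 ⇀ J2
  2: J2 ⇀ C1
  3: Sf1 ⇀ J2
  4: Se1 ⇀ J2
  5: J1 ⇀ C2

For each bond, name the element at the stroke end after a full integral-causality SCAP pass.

#3 stroke at Sf1  (Sf1 (Sf) sets flow on bond)
#4 stroke at J2  (Se1 fixes effort; stroke away)
#1 stroke at J2  (J2 flow already set via bond 3)
#2 stroke at J2  (common-f at J2 fixed by 3)
#0 stroke at TF1  (TF1 one-in-one-out from 1)
#5 stroke at J1  (J1: bond 0 brought flow, rest push out)

bond 0 stroke at TF1
bond 1 stroke at J2
bond 2 stroke at J2
bond 3 stroke at Sf1
bond 4 stroke at J2
bond 5 stroke at J1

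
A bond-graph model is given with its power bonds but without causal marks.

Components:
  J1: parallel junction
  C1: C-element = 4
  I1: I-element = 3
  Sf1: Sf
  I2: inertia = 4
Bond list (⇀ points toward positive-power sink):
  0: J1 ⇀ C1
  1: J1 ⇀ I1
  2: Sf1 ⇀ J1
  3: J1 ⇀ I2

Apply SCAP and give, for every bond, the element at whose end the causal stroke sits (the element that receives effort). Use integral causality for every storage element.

bond 0 stroke at J1
bond 1 stroke at I1
bond 2 stroke at Sf1
bond 3 stroke at I2

b2 stroke→Sf1  (source Sf1 imposes f)
b0 stroke→J1  (C1: C, integral causality)
b1 stroke→I1  (J1: bond 0 brought effort, rest push out)
b3 stroke→I2  (J1 effort already set via bond 0)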